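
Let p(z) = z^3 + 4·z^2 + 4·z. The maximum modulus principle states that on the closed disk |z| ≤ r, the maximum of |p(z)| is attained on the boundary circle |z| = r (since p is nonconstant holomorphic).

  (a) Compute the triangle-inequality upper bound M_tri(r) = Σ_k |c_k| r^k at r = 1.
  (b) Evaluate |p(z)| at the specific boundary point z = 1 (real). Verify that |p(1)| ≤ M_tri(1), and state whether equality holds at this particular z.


Coefficients: c_0 = 0, c_1 = 4, c_2 = 4, c_3 = 1. Radius r = 1.
Part (a). Triangle bound: M_tri(r) = Σ_k |c_k| r^k
  = |0|·1^0 + |4|·1^1 + |4|·1^2 + |1|·1^3
  = 0 + 4 + 4 + 1 = 9.
This bounds M(r) := max_{|z|=r} |p(z)| from above; equality holds iff all terms c_k z^k can be made to align in phase at a single z on |z|=r.
Part (b). At z = 1 (real, on the circle |z| = r):
  p(1) = (0)·1^0 + (4)·1^1 + (4)·1^2 + (1)·1^3 = 9.
  |p(1)| = 9.
Since all nonzero coefficients share the same sign, |p(1)| = 9 = M_tri(1); the triangle bound is attained at z = 1, so in fact M(r) = 9.

M_tri(1) = 9; |p(1)| = 9; equality at z=1: yes.


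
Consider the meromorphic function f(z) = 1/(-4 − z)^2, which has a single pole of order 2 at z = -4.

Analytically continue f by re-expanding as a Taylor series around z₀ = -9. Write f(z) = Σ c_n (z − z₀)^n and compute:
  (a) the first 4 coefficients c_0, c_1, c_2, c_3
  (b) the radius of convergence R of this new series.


Let w = z − z₀, so z = z₀ + w.
Then -4 − z = -4 − (z₀ + w) = (-4 − z₀) − w = 5 − w.
f(z) = 1/(5 − w)^2 = (1/(5)^2) · (1 − w/(5))^{−2}.
By the binomial series (1−u)^{−2} = Σ_{n≥0} C(n+1, 1) u^n for |u|<1, with u = w/(5):
  c_n = C(n+1, 1) / (5)^(n+2).
  c_0 = 1/(5)^2 = 1/25.
  c_1 = 2/(5)^3 = 2/125.
  c_2 = 3/(5)^4 = 3/625.
  c_3 = 4/(5)^5 = 4/3125.
The series is valid for |w/d| < 1, i.e. |z − z₀| < |d|.
Radius of convergence: R = |-4 − z₀| = |5| = 5 (distance from z₀ to the singularity z = -4).

c_0 = 1/25, c_1 = 2/125, c_2 = 3/625, c_3 = 4/3125; R = 5.


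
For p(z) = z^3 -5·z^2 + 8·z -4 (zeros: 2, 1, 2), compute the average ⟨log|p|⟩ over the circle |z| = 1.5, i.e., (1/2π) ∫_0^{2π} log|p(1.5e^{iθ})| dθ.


Zeros: 1, 2, 2; r = 1.5.
Inside |z| < r: 1. Outside (|z| ≥ r): 2, 2.
p(0) = -4, so log|p(0)| = log(4) = 1.3863.
Apply Jensen: I(r) = log|p(0)| + Σ_k log(r/|z_k|), summed over zeros inside |z| < r.
  log(r/|z_k|) for z_k = 1: log(1.5/1) = 0.4055
  Outside zeros (2, 2) contribute nothing to the Jensen sum.
Sum over inside zeros: 0.4055.
I(r) = log|p(0)| + (inside sum) = 1.3863 + 0.4055 = 1.7918.
Note: since some zeros are outside |z| ≤ r, the simplified n·log(r) form does NOT apply — only the inside zeros contribute.

I(r) ≈ 1.7918.


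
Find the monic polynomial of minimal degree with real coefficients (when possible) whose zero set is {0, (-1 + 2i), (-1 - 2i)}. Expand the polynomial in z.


The polynomial is p(z) = ∏_{α ∈ S} (z − α), where S = {0, (-1 + 2i), (-1 - 2i)}.
Expanding the product yields: p(z) = z^3 + 2·z^2 + 5·z.
Note conjugate pairs combine to real quadratics: (z − (-1+2i))(z − (-1−2i)) = z² + 2z + 5.
The resulting polynomial has degree 3 and real coefficients as required.

p(z) = z^3 + 2·z^2 + 5·z.


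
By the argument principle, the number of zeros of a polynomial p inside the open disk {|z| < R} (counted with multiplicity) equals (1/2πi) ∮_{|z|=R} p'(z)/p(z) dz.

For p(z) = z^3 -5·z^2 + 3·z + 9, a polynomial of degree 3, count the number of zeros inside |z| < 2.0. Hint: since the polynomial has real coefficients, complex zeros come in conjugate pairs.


The zeros of p are: -1, 3, 3.
Their magnitudes are: 1, 3, 3.
Zeros with |z| < R = 2.0: -1.
Count = 1.
By the argument principle, (1/2πi) ∮_{|z|=R} p'(z)/p(z) dz equals exactly this count.

Number of zeros inside |z| < 2.0: 1.


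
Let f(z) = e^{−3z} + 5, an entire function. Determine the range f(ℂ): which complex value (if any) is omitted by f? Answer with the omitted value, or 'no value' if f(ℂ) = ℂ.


Little Picard bounds the complement of f(ℂ) to at most one point.
e^{−3z} is never zero on ℂ, so 1·e^{−3z} takes every value in ℂ ∖ {0}. Adding 5 shifts the range to ℂ ∖ {5}. Thus f omits exactly the value 5.

Omitted value: 5.


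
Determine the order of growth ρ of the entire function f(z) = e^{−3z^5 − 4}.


|e^{−3z^5 − 4}| = e^{Re(-3·z^5) + -4} ≤ e^{3|z|^5 + -4} = e^{3r^5 + -4} on |z| = r, so ρ ≤ 5. Choosing z on |z|=r so that -3·z^5 is real positive (always possible by picking arg z appropriately) gives |f(z)| = e^{3r^5 + -4}, matching the bound. The additive constant -4 does not affect log log M(r) ~ 5·log r. Hence ρ = 5.
Therefore ρ = 5.

Order ρ = 5.


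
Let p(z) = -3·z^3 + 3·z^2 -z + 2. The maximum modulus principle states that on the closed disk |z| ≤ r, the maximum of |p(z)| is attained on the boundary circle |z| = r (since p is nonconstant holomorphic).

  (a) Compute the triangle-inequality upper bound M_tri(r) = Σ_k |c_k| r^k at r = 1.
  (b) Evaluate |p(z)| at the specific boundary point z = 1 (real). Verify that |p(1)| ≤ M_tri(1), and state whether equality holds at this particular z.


Coefficients: c_0 = 2, c_1 = -1, c_2 = 3, c_3 = -3. Radius r = 1.
Part (a). Triangle bound: M_tri(r) = Σ_k |c_k| r^k
  = |2|·1^0 + |-1|·1^1 + |3|·1^2 + |-3|·1^3
  = 2 + 1 + 3 + 3 = 9.
This bounds M(r) := max_{|z|=r} |p(z)| from above; equality holds iff all terms c_k z^k can be made to align in phase at a single z on |z|=r.
Part (b). At z = 1 (real, on the circle |z| = r):
  p(1) = (2)·1^0 + (-1)·1^1 + (3)·1^2 + (-3)·1^3 = 1.
  |p(1)| = 1.
Check: |p(1)| = 1 ≤ 9 = M_tri(1). ✓ Equality does not hold at z = 1 (the coefficients have mixed signs, so the terms do not all align in phase there).

M_tri(1) = 9; |p(1)| = 1; equality at z=1: no.


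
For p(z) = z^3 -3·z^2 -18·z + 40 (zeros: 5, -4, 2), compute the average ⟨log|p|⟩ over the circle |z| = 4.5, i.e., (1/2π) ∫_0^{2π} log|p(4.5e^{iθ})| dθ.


Zeros: -4, 2, 5; r = 4.5.
Inside |z| < r: -4, 2. Outside (|z| ≥ r): 5.
p(0) = 40, so log|p(0)| = log(40) = 3.6889.
Apply Jensen: I(r) = log|p(0)| + Σ_k log(r/|z_k|), summed over zeros inside |z| < r.
  log(r/|z_k|) for z_k = -4: log(4.5/4) = 0.1178
  log(r/|z_k|) for z_k = 2: log(4.5/2) = 0.8109
  Outside zeros (5) contribute nothing to the Jensen sum.
Sum over inside zeros: 0.9287.
I(r) = log|p(0)| + (inside sum) = 3.6889 + 0.9287 = 4.6176.
Note: since some zeros are outside |z| ≤ r, the simplified n·log(r) form does NOT apply — only the inside zeros contribute.

I(r) ≈ 4.6176.


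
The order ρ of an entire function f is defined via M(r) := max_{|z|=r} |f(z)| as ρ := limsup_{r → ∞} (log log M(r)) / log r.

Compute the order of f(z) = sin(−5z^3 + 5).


Write sin(w) = (e^{iw} ± e^{−iw})/(2 or 2i), so |sin(w)| ≤ e^{|w|}. With w = −5z^3 + 5, |w| ≤ 5r^3 + 5 on |z|=r, giving M(r) ≤ e^{5r^3 + 5} and ρ ≤ 3. For the lower bound, choose z on |z|=r with -5z^3 purely imaginary of modulus 5r^3; then |sin(−5z^3 + 5)| grows like e^{5r^3}/2, so ρ ≥ 3. Hence ρ = 3.
Therefore ρ = 3.

Order ρ = 3.


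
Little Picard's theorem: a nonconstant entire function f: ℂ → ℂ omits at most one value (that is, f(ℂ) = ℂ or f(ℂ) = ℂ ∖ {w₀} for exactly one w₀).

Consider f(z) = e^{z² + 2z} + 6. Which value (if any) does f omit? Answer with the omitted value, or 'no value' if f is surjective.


Little Picard bounds the complement of f(ℂ) to at most one point.
The exponent g(z) = z² + 2z is a nonconstant polynomial, hence surjective onto ℂ. So e^{g(z)} takes every value in {e^w : w ∈ ℂ} = ℂ ∖ {0}. Adding 6 shifts the range to ℂ ∖ {6}. f omits exactly 6.

Omitted value: 6.


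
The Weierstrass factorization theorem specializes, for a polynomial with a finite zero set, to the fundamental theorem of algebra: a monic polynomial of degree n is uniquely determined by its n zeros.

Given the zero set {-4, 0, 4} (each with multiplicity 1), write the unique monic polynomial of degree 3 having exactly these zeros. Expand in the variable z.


The polynomial is p(z) = ∏_{α ∈ S} (z − α), where S = {-4, 0, 4}.
Expanding the product yields: p(z) = z^3 -16·z.
The resulting polynomial has degree 3 and real coefficients as required.

p(z) = z^3 -16·z.


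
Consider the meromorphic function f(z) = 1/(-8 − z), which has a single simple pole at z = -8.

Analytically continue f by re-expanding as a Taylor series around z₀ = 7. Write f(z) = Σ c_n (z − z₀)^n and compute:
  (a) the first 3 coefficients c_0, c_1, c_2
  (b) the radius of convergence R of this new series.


Let w = z − z₀, so z = z₀ + w.
Then -8 − z = -8 − (z₀ + w) = (-8 − z₀) − w = -15 − w.
f(z) = 1/(-15 − w) = (1/(-15)) · 1/(1 − w/(-15)) = Σ_{n≥0} w^n / (-15)^(n+1).
So c_n = 1/(-15)^(n+1):
  c_0 = 1/(-15)^1 = -1/15.
  c_1 = 1/(-15)^2 = 1/225.
  c_2 = 1/(-15)^3 = -1/3375.
The series is valid for |w/d| < 1, i.e. |z − z₀| < |d|.
Radius of convergence: R = |-8 − z₀| = |-15| = 15 (distance from z₀ to the singularity z = -8).

c_0 = -1/15, c_1 = 1/225, c_2 = -1/3375; R = 15.


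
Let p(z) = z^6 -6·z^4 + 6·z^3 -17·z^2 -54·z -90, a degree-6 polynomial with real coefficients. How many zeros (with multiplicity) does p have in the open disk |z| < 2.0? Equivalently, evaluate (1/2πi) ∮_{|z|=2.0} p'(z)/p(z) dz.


The zeros of p are: (1 + 2i), (1 - 2i), (-1 + 1i), (-1 - 1i), 3, -3.
Their magnitudes are: 2.236, 2.236, 1.414, 1.414, 3, 3.
Zeros with |z| < R = 2.0: (-1 + 1i), (-1 - 1i).
Count = 2.
By the argument principle, (1/2πi) ∮_{|z|=R} p'(z)/p(z) dz equals exactly this count.

Number of zeros inside |z| < 2.0: 2.


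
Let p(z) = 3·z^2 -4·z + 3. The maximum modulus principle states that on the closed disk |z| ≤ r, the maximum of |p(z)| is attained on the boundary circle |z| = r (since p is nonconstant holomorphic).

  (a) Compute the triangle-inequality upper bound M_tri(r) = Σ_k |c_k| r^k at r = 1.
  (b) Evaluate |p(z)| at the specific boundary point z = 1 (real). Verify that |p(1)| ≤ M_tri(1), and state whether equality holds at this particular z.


Coefficients: c_0 = 3, c_1 = -4, c_2 = 3. Radius r = 1.
Part (a). Triangle bound: M_tri(r) = Σ_k |c_k| r^k
  = |3|·1^0 + |-4|·1^1 + |3|·1^2
  = 3 + 4 + 3 = 10.
This bounds M(r) := max_{|z|=r} |p(z)| from above; equality holds iff all terms c_k z^k can be made to align in phase at a single z on |z|=r.
Part (b). At z = 1 (real, on the circle |z| = r):
  p(1) = (3)·1^0 + (-4)·1^1 + (3)·1^2 = 2.
  |p(1)| = 2.
Check: |p(1)| = 2 ≤ 10 = M_tri(1). ✓ Equality does not hold at z = 1 (the coefficients have mixed signs, so the terms do not all align in phase there).

M_tri(1) = 10; |p(1)| = 2; equality at z=1: no.


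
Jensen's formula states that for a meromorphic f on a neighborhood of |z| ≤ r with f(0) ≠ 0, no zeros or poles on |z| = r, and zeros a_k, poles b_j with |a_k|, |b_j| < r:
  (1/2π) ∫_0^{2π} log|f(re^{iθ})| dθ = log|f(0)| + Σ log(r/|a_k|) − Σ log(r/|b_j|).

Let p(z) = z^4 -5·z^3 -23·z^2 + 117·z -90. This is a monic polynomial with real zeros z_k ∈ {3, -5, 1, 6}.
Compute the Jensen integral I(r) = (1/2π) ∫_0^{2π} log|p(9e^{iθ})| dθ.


Zeros: -5, 1, 3, 6; r = 9.
Inside |z| < r: -5, 1, 3, 6. Outside (|z| ≥ r): ∅.
p(0) = -90, so log|p(0)| = log(90) = 4.4998.
Apply Jensen: I(r) = log|p(0)| + Σ_k log(r/|z_k|), summed over zeros inside |z| < r.
  log(r/|z_k|) for z_k = 3: log(9/3) = 1.0986
  log(r/|z_k|) for z_k = -5: log(9/5) = 0.5878
  log(r/|z_k|) for z_k = 1: log(9/1) = 2.1972
  log(r/|z_k|) for z_k = 6: log(9/6) = 0.4055
Sum over inside zeros: 4.2891.
I(r) = log|p(0)| + (inside sum) = 4.4998 + 4.2891 = 8.7889.
Closed form (all zeros inside, monic): I(r) = n·log(r) = 4·log(9) = 8.7889. ✓

I(r) ≈ 8.7889.


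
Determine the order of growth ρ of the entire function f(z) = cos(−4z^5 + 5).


Write cos(w) = (e^{iw} ± e^{−iw})/(2 or 2i), so |cos(w)| ≤ e^{|w|}. With w = −4z^5 + 5, |w| ≤ 4r^5 + 5 on |z|=r, giving M(r) ≤ e^{4r^5 + 5} and ρ ≤ 5. For the lower bound, choose z on |z|=r with -4z^5 purely imaginary of modulus 4r^5; then |cos(−4z^5 + 5)| grows like e^{4r^5}/2, so ρ ≥ 5. Hence ρ = 5.
Therefore ρ = 5.

Order ρ = 5.


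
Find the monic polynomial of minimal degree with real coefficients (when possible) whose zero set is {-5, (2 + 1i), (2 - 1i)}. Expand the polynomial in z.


The polynomial is p(z) = ∏_{α ∈ S} (z − α), where S = {-5, (2 + 1i), (2 - 1i)}.
Expanding the product yields: p(z) = z^3 + z^2 -15·z + 25.
Note conjugate pairs combine to real quadratics: (z − (2+1i))(z − (2−1i)) = z² − 4z + 5.
The resulting polynomial has degree 3 and real coefficients as required.

p(z) = z^3 + z^2 -15·z + 25.


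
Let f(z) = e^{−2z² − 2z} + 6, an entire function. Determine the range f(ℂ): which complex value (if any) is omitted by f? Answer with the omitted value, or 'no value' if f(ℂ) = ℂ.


Little Picard bounds the complement of f(ℂ) to at most one point.
The exponent g(z) = −2z² − 2z is a nonconstant polynomial, hence surjective onto ℂ. So e^{g(z)} takes every value in {e^w : w ∈ ℂ} = ℂ ∖ {0}. Adding 6 shifts the range to ℂ ∖ {6}. f omits exactly 6.

Omitted value: 6.


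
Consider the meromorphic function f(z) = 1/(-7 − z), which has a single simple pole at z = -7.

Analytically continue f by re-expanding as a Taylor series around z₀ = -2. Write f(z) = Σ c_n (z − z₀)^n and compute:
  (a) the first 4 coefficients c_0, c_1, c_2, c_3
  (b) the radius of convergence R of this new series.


Let w = z − z₀, so z = z₀ + w.
Then -7 − z = -7 − (z₀ + w) = (-7 − z₀) − w = -5 − w.
f(z) = 1/(-5 − w) = (1/(-5)) · 1/(1 − w/(-5)) = Σ_{n≥0} w^n / (-5)^(n+1).
So c_n = 1/(-5)^(n+1):
  c_0 = 1/(-5)^1 = -1/5.
  c_1 = 1/(-5)^2 = 1/25.
  c_2 = 1/(-5)^3 = -1/125.
  c_3 = 1/(-5)^4 = 1/625.
The series is valid for |w/d| < 1, i.e. |z − z₀| < |d|.
Radius of convergence: R = |-7 − z₀| = |-5| = 5 (distance from z₀ to the singularity z = -7).

c_0 = -1/5, c_1 = 1/25, c_2 = -1/125, c_3 = 1/625; R = 5.


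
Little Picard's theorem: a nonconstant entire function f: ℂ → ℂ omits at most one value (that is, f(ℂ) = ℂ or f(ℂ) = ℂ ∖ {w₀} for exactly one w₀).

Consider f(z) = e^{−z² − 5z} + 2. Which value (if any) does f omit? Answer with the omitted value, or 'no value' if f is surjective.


Little Picard bounds the complement of f(ℂ) to at most one point.
The exponent g(z) = −z² − 5z is a nonconstant polynomial, hence surjective onto ℂ. So e^{g(z)} takes every value in {e^w : w ∈ ℂ} = ℂ ∖ {0}. Adding 2 shifts the range to ℂ ∖ {2}. f omits exactly 2.

Omitted value: 2.


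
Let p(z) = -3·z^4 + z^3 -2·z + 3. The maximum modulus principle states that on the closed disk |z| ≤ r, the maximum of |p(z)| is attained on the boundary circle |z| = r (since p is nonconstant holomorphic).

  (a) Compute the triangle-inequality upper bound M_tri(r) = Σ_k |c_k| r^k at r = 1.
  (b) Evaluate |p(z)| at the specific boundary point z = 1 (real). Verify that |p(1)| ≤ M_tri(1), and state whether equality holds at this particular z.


Coefficients: c_0 = 3, c_1 = -2, c_2 = 0, c_3 = 1, c_4 = -3. Radius r = 1.
Part (a). Triangle bound: M_tri(r) = Σ_k |c_k| r^k
  = |3|·1^0 + |-2|·1^1 + |0|·1^2 + |1|·1^3 + |-3|·1^4
  = 3 + 2 + 0 + 1 + 3 = 9.
This bounds M(r) := max_{|z|=r} |p(z)| from above; equality holds iff all terms c_k z^k can be made to align in phase at a single z on |z|=r.
Part (b). At z = 1 (real, on the circle |z| = r):
  p(1) = (3)·1^0 + (-2)·1^1 + (0)·1^2 + (1)·1^3 + (-3)·1^4 = -1.
  |p(1)| = 1.
Check: |p(1)| = 1 ≤ 9 = M_tri(1). ✓ Equality does not hold at z = 1 (the coefficients have mixed signs, so the terms do not all align in phase there).

M_tri(1) = 9; |p(1)| = 1; equality at z=1: no.


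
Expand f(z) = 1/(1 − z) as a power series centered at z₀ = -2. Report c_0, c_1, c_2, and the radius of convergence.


Let w = z − z₀, so z = z₀ + w.
Then 1 − z = 1 − (z₀ + w) = (1 − z₀) − w = 3 − w.
f(z) = 1/(3 − w) = (1/(3)) · 1/(1 − w/(3)) = Σ_{n≥0} w^n / (3)^(n+1).
So c_n = 1/(3)^(n+1):
  c_0 = 1/(3)^1 = 1/3.
  c_1 = 1/(3)^2 = 1/9.
  c_2 = 1/(3)^3 = 1/27.
The series is valid for |w/d| < 1, i.e. |z − z₀| < |d|.
Radius of convergence: R = |1 − z₀| = |3| = 3 (distance from z₀ to the singularity z = 1).

c_0 = 1/3, c_1 = 1/9, c_2 = 1/27; R = 3.


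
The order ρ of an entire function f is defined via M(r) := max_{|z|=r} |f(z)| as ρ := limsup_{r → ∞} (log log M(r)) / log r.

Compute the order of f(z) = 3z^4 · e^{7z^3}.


M(r) = max_{|z|=r} |3|·|z|^4·|e^{7z^3}| = 3·r^4 · e^{7r^3} (the factors attain their maxima compatibly on |z|=r). Then log M(r) = log 3 + 4·log r + 7r^3, dominated by the last term, so log log M(r) ~ 3·log r. The polynomial factor 3z^4 contributes only a log r term and does not affect the order. ρ = 3.
Therefore ρ = 3.

Order ρ = 3.


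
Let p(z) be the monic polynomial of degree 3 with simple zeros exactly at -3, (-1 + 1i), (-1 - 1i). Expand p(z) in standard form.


The polynomial is p(z) = ∏_{α ∈ S} (z − α), where S = {-3, (-1 + 1i), (-1 - 1i)}.
Expanding the product yields: p(z) = z^3 + 5·z^2 + 8·z + 6.
Note conjugate pairs combine to real quadratics: (z − (-1+1i))(z − (-1−1i)) = z² + 2z + 2.
The resulting polynomial has degree 3 and real coefficients as required.

p(z) = z^3 + 5·z^2 + 8·z + 6.


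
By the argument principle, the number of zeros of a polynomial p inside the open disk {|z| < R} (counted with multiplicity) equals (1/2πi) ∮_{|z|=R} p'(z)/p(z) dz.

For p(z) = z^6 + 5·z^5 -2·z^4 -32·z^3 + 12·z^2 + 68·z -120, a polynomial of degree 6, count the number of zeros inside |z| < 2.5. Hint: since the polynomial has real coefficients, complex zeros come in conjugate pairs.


The zeros of p are: 2, (-3 + 1i), (-3 - 1i), (1 + 1i), (1 - 1i), -3.
Their magnitudes are: 2, 3.162, 3.162, 1.414, 1.414, 3.
Zeros with |z| < R = 2.5: 2, (1 + 1i), (1 - 1i).
Count = 3.
By the argument principle, (1/2πi) ∮_{|z|=R} p'(z)/p(z) dz equals exactly this count.

Number of zeros inside |z| < 2.5: 3.


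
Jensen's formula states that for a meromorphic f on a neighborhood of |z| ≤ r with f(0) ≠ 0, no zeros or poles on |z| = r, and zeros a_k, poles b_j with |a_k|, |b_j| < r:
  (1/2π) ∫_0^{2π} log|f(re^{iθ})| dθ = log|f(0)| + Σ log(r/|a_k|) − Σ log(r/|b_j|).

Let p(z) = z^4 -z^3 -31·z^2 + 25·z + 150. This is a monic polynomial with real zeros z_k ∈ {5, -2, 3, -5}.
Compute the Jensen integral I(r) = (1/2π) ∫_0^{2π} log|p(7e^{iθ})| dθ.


Zeros: -5, -2, 3, 5; r = 7.
Inside |z| < r: -5, -2, 3, 5. Outside (|z| ≥ r): ∅.
p(0) = 150, so log|p(0)| = log(150) = 5.0106.
Apply Jensen: I(r) = log|p(0)| + Σ_k log(r/|z_k|), summed over zeros inside |z| < r.
  log(r/|z_k|) for z_k = 5: log(7/5) = 0.3365
  log(r/|z_k|) for z_k = -2: log(7/2) = 1.2528
  log(r/|z_k|) for z_k = 3: log(7/3) = 0.8473
  log(r/|z_k|) for z_k = -5: log(7/5) = 0.3365
Sum over inside zeros: 2.7730.
I(r) = log|p(0)| + (inside sum) = 5.0106 + 2.7730 = 7.7836.
Closed form (all zeros inside, monic): I(r) = n·log(r) = 4·log(7) = 7.7836. ✓

I(r) ≈ 7.7836.


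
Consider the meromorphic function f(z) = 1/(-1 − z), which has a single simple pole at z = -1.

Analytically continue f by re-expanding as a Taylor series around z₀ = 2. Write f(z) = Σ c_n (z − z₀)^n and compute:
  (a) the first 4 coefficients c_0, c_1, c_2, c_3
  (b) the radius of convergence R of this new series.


Let w = z − z₀, so z = z₀ + w.
Then -1 − z = -1 − (z₀ + w) = (-1 − z₀) − w = -3 − w.
f(z) = 1/(-3 − w) = (1/(-3)) · 1/(1 − w/(-3)) = Σ_{n≥0} w^n / (-3)^(n+1).
So c_n = 1/(-3)^(n+1):
  c_0 = 1/(-3)^1 = -1/3.
  c_1 = 1/(-3)^2 = 1/9.
  c_2 = 1/(-3)^3 = -1/27.
  c_3 = 1/(-3)^4 = 1/81.
The series is valid for |w/d| < 1, i.e. |z − z₀| < |d|.
Radius of convergence: R = |-1 − z₀| = |-3| = 3 (distance from z₀ to the singularity z = -1).

c_0 = -1/3, c_1 = 1/9, c_2 = -1/27, c_3 = 1/81; R = 3.


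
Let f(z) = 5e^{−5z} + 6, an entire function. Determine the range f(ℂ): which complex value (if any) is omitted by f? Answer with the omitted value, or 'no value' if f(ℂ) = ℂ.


Little Picard bounds the complement of f(ℂ) to at most one point.
e^{−5z} is never zero on ℂ, so 5·e^{−5z} takes every value in ℂ ∖ {0}. Adding 6 shifts the range to ℂ ∖ {6}. Thus f omits exactly the value 6.

Omitted value: 6.


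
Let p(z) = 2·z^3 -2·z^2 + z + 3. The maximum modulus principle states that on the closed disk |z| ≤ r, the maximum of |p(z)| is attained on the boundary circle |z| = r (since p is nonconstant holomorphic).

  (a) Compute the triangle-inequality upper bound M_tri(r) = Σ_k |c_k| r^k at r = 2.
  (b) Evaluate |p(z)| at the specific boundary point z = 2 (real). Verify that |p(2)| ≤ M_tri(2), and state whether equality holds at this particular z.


Coefficients: c_0 = 3, c_1 = 1, c_2 = -2, c_3 = 2. Radius r = 2.
Part (a). Triangle bound: M_tri(r) = Σ_k |c_k| r^k
  = |3|·2^0 + |1|·2^1 + |-2|·2^2 + |2|·2^3
  = 3 + 2 + 8 + 16 = 29.
This bounds M(r) := max_{|z|=r} |p(z)| from above; equality holds iff all terms c_k z^k can be made to align in phase at a single z on |z|=r.
Part (b). At z = 2 (real, on the circle |z| = r):
  p(2) = (3)·2^0 + (1)·2^1 + (-2)·2^2 + (2)·2^3 = 13.
  |p(2)| = 13.
Check: |p(2)| = 13 ≤ 29 = M_tri(2). ✓ Equality does not hold at z = 2 (the coefficients have mixed signs, so the terms do not all align in phase there).

M_tri(2) = 29; |p(2)| = 13; equality at z=2: no.


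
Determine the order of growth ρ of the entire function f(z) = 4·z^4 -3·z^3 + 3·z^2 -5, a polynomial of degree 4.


|f(z)| ≤ Σ|c_k|·r^k = O(r^4) as r → ∞. Polynomial growth is O(e^{r^ε}) for every ε > 0 (since r^4/e^{r^ε} → 0), so ρ ≤ ε for all ε > 0, i.e. ρ = 0. Every nonconstant polynomial has order 0.
Therefore ρ = 0.

Order ρ = 0.


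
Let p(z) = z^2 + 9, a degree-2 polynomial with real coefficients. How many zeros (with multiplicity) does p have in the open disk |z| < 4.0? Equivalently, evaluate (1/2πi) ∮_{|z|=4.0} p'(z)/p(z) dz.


The zeros of p are: (0 + 3i), (0 - 3i).
Their magnitudes are: 3, 3.
Zeros with |z| < R = 4.0: (0 + 3i), (0 - 3i).
Count = 2.
By the argument principle, (1/2πi) ∮_{|z|=R} p'(z)/p(z) dz equals exactly this count.

Number of zeros inside |z| < 4.0: 2.


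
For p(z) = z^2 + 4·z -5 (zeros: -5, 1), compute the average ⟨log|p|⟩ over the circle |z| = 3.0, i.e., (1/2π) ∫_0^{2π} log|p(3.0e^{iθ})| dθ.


Zeros: -5, 1; r = 3.0.
Inside |z| < r: 1. Outside (|z| ≥ r): -5.
p(0) = -5, so log|p(0)| = log(5) = 1.6094.
Apply Jensen: I(r) = log|p(0)| + Σ_k log(r/|z_k|), summed over zeros inside |z| < r.
  log(r/|z_k|) for z_k = 1: log(3.0/1) = 1.0986
  Outside zeros (-5) contribute nothing to the Jensen sum.
Sum over inside zeros: 1.0986.
I(r) = log|p(0)| + (inside sum) = 1.6094 + 1.0986 = 2.7081.
Note: since some zeros are outside |z| ≤ r, the simplified n·log(r) form does NOT apply — only the inside zeros contribute.

I(r) ≈ 2.7081.


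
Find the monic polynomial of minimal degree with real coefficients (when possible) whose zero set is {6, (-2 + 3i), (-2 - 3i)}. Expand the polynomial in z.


The polynomial is p(z) = ∏_{α ∈ S} (z − α), where S = {6, (-2 + 3i), (-2 - 3i)}.
Expanding the product yields: p(z) = z^3 -2·z^2 -11·z -78.
Note conjugate pairs combine to real quadratics: (z − (-2+3i))(z − (-2−3i)) = z² + 4z + 13.
The resulting polynomial has degree 3 and real coefficients as required.

p(z) = z^3 -2·z^2 -11·z -78.


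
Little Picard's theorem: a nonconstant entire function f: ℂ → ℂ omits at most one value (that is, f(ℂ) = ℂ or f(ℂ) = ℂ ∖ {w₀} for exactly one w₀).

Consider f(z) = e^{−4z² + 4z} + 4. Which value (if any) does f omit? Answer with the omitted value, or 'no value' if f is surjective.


Little Picard bounds the complement of f(ℂ) to at most one point.
The exponent g(z) = −4z² + 4z is a nonconstant polynomial, hence surjective onto ℂ. So e^{g(z)} takes every value in {e^w : w ∈ ℂ} = ℂ ∖ {0}. Adding 4 shifts the range to ℂ ∖ {4}. f omits exactly 4.

Omitted value: 4.


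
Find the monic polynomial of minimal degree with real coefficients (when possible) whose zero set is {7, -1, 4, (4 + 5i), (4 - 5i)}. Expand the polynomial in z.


The polynomial is p(z) = ∏_{α ∈ S} (z − α), where S = {7, -1, 4, (4 + 5i), (4 - 5i)}.
Expanding the product yields: p(z) = z^5 -18·z^4 + 138·z^3 -518·z^2 + 473·z + 1148.
Note conjugate pairs combine to real quadratics: (z − (4+5i))(z − (4−5i)) = z² − 8z + 41.
The resulting polynomial has degree 5 and real coefficients as required.

p(z) = z^5 -18·z^4 + 138·z^3 -518·z^2 + 473·z + 1148.


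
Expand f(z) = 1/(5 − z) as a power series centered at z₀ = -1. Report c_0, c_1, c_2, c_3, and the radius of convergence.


Let w = z − z₀, so z = z₀ + w.
Then 5 − z = 5 − (z₀ + w) = (5 − z₀) − w = 6 − w.
f(z) = 1/(6 − w) = (1/(6)) · 1/(1 − w/(6)) = Σ_{n≥0} w^n / (6)^(n+1).
So c_n = 1/(6)^(n+1):
  c_0 = 1/(6)^1 = 1/6.
  c_1 = 1/(6)^2 = 1/36.
  c_2 = 1/(6)^3 = 1/216.
  c_3 = 1/(6)^4 = 1/1296.
The series is valid for |w/d| < 1, i.e. |z − z₀| < |d|.
Radius of convergence: R = |5 − z₀| = |6| = 6 (distance from z₀ to the singularity z = 5).

c_0 = 1/6, c_1 = 1/36, c_2 = 1/216, c_3 = 1/1296; R = 6.


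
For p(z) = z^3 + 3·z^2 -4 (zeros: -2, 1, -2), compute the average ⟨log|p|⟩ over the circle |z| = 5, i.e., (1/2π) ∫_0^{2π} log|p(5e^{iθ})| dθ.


Zeros: -2, -2, 1; r = 5.
Inside |z| < r: -2, -2, 1. Outside (|z| ≥ r): ∅.
p(0) = -4, so log|p(0)| = log(4) = 1.3863.
Apply Jensen: I(r) = log|p(0)| + Σ_k log(r/|z_k|), summed over zeros inside |z| < r.
  log(r/|z_k|) for z_k = -2: log(5/2) = 0.9163
  log(r/|z_k|) for z_k = 1: log(5/1) = 1.6094
  log(r/|z_k|) for z_k = -2: log(5/2) = 0.9163
Sum over inside zeros: 3.4420.
I(r) = log|p(0)| + (inside sum) = 1.3863 + 3.4420 = 4.8283.
Closed form (all zeros inside, monic): I(r) = n·log(r) = 3·log(5) = 4.8283. ✓

I(r) ≈ 4.8283.


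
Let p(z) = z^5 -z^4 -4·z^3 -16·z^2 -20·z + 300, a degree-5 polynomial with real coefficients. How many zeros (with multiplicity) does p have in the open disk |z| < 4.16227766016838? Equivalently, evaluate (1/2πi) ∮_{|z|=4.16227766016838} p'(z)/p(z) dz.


The zeros of p are: (3 + 1i), (3 - 1i), -3, (-1 + 3i), (-1 - 3i).
Their magnitudes are: 3.162, 3.162, 3, 3.162, 3.162.
Zeros with |z| < R = 4.16227766016838: (3 + 1i), (3 - 1i), -3, (-1 + 3i), (-1 - 3i).
Count = 5.
By the argument principle, (1/2πi) ∮_{|z|=R} p'(z)/p(z) dz equals exactly this count.

Number of zeros inside |z| < 4.16227766016838: 5.


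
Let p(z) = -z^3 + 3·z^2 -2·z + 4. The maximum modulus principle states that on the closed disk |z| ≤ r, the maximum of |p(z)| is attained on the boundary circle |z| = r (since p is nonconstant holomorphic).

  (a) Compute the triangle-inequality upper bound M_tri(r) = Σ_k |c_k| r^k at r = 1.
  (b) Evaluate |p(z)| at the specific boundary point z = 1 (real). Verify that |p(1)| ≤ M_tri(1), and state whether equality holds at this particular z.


Coefficients: c_0 = 4, c_1 = -2, c_2 = 3, c_3 = -1. Radius r = 1.
Part (a). Triangle bound: M_tri(r) = Σ_k |c_k| r^k
  = |4|·1^0 + |-2|·1^1 + |3|·1^2 + |-1|·1^3
  = 4 + 2 + 3 + 1 = 10.
This bounds M(r) := max_{|z|=r} |p(z)| from above; equality holds iff all terms c_k z^k can be made to align in phase at a single z on |z|=r.
Part (b). At z = 1 (real, on the circle |z| = r):
  p(1) = (4)·1^0 + (-2)·1^1 + (3)·1^2 + (-1)·1^3 = 4.
  |p(1)| = 4.
Check: |p(1)| = 4 ≤ 10 = M_tri(1). ✓ Equality does not hold at z = 1 (the coefficients have mixed signs, so the terms do not all align in phase there).

M_tri(1) = 10; |p(1)| = 4; equality at z=1: no.


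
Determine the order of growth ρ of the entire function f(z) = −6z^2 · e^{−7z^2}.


M(r) = max_{|z|=r} |-6|·|z|^2·|e^{−7z^2}| = 6·r^2 · e^{7r^2} (the factors attain their maxima compatibly on |z|=r). Then log M(r) = log 6 + 2·log r + 7r^2, dominated by the last term, so log log M(r) ~ 2·log r. The polynomial factor -6z^2 contributes only a log r term and does not affect the order. ρ = 2.
Therefore ρ = 2.

Order ρ = 2.


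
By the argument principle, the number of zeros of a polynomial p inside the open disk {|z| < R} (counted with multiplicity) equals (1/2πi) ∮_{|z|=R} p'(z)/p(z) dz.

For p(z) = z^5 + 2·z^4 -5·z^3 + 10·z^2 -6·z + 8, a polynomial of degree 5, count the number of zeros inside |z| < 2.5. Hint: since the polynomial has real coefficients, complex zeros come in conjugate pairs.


The zeros of p are: (0 + 1i), (0 - 1i), -4, (1 + 1i), (1 - 1i).
Their magnitudes are: 1, 1, 4, 1.414, 1.414.
Zeros with |z| < R = 2.5: (0 + 1i), (0 - 1i), (1 + 1i), (1 - 1i).
Count = 4.
By the argument principle, (1/2πi) ∮_{|z|=R} p'(z)/p(z) dz equals exactly this count.

Number of zeros inside |z| < 2.5: 4.


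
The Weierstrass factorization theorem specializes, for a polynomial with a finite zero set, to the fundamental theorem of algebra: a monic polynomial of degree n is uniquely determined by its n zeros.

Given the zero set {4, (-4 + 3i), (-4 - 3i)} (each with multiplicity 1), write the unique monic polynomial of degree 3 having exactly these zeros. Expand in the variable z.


The polynomial is p(z) = ∏_{α ∈ S} (z − α), where S = {4, (-4 + 3i), (-4 - 3i)}.
Expanding the product yields: p(z) = z^3 + 4·z^2 -7·z -100.
Note conjugate pairs combine to real quadratics: (z − (-4+3i))(z − (-4−3i)) = z² + 8z + 25.
The resulting polynomial has degree 3 and real coefficients as required.

p(z) = z^3 + 4·z^2 -7·z -100.


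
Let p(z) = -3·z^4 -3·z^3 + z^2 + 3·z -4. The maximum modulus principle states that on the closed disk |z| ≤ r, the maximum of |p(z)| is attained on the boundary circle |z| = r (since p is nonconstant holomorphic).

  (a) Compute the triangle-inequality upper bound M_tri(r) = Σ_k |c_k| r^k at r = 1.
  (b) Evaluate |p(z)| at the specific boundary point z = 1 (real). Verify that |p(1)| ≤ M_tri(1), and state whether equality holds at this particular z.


Coefficients: c_0 = -4, c_1 = 3, c_2 = 1, c_3 = -3, c_4 = -3. Radius r = 1.
Part (a). Triangle bound: M_tri(r) = Σ_k |c_k| r^k
  = |-4|·1^0 + |3|·1^1 + |1|·1^2 + |-3|·1^3 + |-3|·1^4
  = 4 + 3 + 1 + 3 + 3 = 14.
This bounds M(r) := max_{|z|=r} |p(z)| from above; equality holds iff all terms c_k z^k can be made to align in phase at a single z on |z|=r.
Part (b). At z = 1 (real, on the circle |z| = r):
  p(1) = (-4)·1^0 + (3)·1^1 + (1)·1^2 + (-3)·1^3 + (-3)·1^4 = -6.
  |p(1)| = 6.
Check: |p(1)| = 6 ≤ 14 = M_tri(1). ✓ Equality does not hold at z = 1 (the coefficients have mixed signs, so the terms do not all align in phase there).

M_tri(1) = 14; |p(1)| = 6; equality at z=1: no.


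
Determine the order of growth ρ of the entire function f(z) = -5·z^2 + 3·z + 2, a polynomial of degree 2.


|f(z)| ≤ Σ|c_k|·r^k = O(r^2) as r → ∞. Polynomial growth is O(e^{r^ε}) for every ε > 0 (since r^2/e^{r^ε} → 0), so ρ ≤ ε for all ε > 0, i.e. ρ = 0. Every nonconstant polynomial has order 0.
Therefore ρ = 0.

Order ρ = 0.


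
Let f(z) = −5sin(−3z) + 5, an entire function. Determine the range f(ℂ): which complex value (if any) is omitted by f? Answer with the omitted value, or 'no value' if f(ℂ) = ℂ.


Little Picard bounds the complement of f(ℂ) to at most one point.
sin is entire and surjective onto ℂ: for every w ∈ ℂ, sin(ζ) = w has a solution ζ ∈ ℂ (e.g., via the complex inverse arcsin). With ζ = −3z this gives z = ζ/(-3). Then -5·sin(−3z) takes every value in -5·ℂ = ℂ, and adding 5 is a bijection of ℂ. So f is surjective and omits no value. (Note: only on the real line is sin bounded by [−1, 1].)

Omitted value: no value.


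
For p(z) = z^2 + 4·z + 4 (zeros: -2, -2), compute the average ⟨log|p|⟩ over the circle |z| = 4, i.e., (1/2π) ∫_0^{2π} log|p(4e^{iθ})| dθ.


Zeros: -2, -2; r = 4.
Inside |z| < r: -2, -2. Outside (|z| ≥ r): ∅.
p(0) = 4, so log|p(0)| = log(4) = 1.3863.
Apply Jensen: I(r) = log|p(0)| + Σ_k log(r/|z_k|), summed over zeros inside |z| < r.
  log(r/|z_k|) for z_k = -2: log(4/2) = 0.6931
  log(r/|z_k|) for z_k = -2: log(4/2) = 0.6931
Sum over inside zeros: 1.3863.
I(r) = log|p(0)| + (inside sum) = 1.3863 + 1.3863 = 2.7726.
Closed form (all zeros inside, monic): I(r) = n·log(r) = 2·log(4) = 2.7726. ✓

I(r) ≈ 2.7726.


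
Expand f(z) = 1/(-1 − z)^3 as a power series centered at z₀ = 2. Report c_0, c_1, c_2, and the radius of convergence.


Let w = z − z₀, so z = z₀ + w.
Then -1 − z = -1 − (z₀ + w) = (-1 − z₀) − w = -3 − w.
f(z) = 1/(-3 − w)^3 = (1/(-3)^3) · (1 − w/(-3))^{−3}.
By the binomial series (1−u)^{−3} = Σ_{n≥0} C(n+2, 2) u^n for |u|<1, with u = w/(-3):
  c_n = C(n+2, 2) / (-3)^(n+3).
  c_0 = 1/(-3)^3 = -1/27.
  c_1 = 3/(-3)^4 = 1/27.
  c_2 = 6/(-3)^5 = -2/81.
The series is valid for |w/d| < 1, i.e. |z − z₀| < |d|.
Radius of convergence: R = |-1 − z₀| = |-3| = 3 (distance from z₀ to the singularity z = -1).

c_0 = -1/27, c_1 = 1/27, c_2 = -2/81; R = 3.


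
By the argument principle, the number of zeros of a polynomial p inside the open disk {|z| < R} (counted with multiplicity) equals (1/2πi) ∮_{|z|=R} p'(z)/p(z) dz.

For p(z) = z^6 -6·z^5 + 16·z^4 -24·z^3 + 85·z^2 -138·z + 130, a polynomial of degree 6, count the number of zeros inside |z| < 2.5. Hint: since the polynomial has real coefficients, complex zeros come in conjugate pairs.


The zeros of p are: (3 + 2i), (3 - 2i), (1 + 1i), (1 - 1i), (-1 + 2i), (-1 - 2i).
Their magnitudes are: 3.606, 3.606, 1.414, 1.414, 2.236, 2.236.
Zeros with |z| < R = 2.5: (1 + 1i), (1 - 1i), (-1 + 2i), (-1 - 2i).
Count = 4.
By the argument principle, (1/2πi) ∮_{|z|=R} p'(z)/p(z) dz equals exactly this count.

Number of zeros inside |z| < 2.5: 4.


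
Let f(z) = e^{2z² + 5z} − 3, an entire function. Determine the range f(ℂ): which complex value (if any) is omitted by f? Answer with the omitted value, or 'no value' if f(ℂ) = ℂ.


Little Picard bounds the complement of f(ℂ) to at most one point.
The exponent g(z) = 2z² + 5z is a nonconstant polynomial, hence surjective onto ℂ. So e^{g(z)} takes every value in {e^w : w ∈ ℂ} = ℂ ∖ {0}. Adding -3 shifts the range to ℂ ∖ {-3}. f omits exactly -3.

Omitted value: -3.


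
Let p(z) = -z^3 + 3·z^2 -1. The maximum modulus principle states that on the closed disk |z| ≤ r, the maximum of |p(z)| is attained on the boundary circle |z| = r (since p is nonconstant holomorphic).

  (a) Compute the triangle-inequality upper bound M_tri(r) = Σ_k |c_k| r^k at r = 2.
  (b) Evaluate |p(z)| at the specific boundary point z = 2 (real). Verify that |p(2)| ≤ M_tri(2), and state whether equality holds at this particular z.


Coefficients: c_0 = -1, c_1 = 0, c_2 = 3, c_3 = -1. Radius r = 2.
Part (a). Triangle bound: M_tri(r) = Σ_k |c_k| r^k
  = |-1|·2^0 + |0|·2^1 + |3|·2^2 + |-1|·2^3
  = 1 + 0 + 12 + 8 = 21.
This bounds M(r) := max_{|z|=r} |p(z)| from above; equality holds iff all terms c_k z^k can be made to align in phase at a single z on |z|=r.
Part (b). At z = 2 (real, on the circle |z| = r):
  p(2) = (-1)·2^0 + (0)·2^1 + (3)·2^2 + (-1)·2^3 = 3.
  |p(2)| = 3.
Check: |p(2)| = 3 ≤ 21 = M_tri(2). ✓ Equality does not hold at z = 2 (the coefficients have mixed signs, so the terms do not all align in phase there).

M_tri(2) = 21; |p(2)| = 3; equality at z=2: no.


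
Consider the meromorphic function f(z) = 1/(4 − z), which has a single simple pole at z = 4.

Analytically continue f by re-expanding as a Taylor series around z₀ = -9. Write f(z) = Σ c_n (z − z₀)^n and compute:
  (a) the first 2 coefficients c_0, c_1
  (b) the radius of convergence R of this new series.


Let w = z − z₀, so z = z₀ + w.
Then 4 − z = 4 − (z₀ + w) = (4 − z₀) − w = 13 − w.
f(z) = 1/(13 − w) = (1/(13)) · 1/(1 − w/(13)) = Σ_{n≥0} w^n / (13)^(n+1).
So c_n = 1/(13)^(n+1):
  c_0 = 1/(13)^1 = 1/13.
  c_1 = 1/(13)^2 = 1/169.
The series is valid for |w/d| < 1, i.e. |z − z₀| < |d|.
Radius of convergence: R = |4 − z₀| = |13| = 13 (distance from z₀ to the singularity z = 4).

c_0 = 1/13, c_1 = 1/169; R = 13.


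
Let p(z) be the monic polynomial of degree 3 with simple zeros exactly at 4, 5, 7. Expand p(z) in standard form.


The polynomial is p(z) = ∏_{α ∈ S} (z − α), where S = {4, 5, 7}.
Expanding the product yields: p(z) = z^3 -16·z^2 + 83·z -140.
The resulting polynomial has degree 3 and real coefficients as required.

p(z) = z^3 -16·z^2 + 83·z -140.


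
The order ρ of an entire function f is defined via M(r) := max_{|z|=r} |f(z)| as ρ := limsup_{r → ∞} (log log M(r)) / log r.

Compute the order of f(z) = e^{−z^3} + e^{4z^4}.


Each summand is entire of order 3 and 4 respectively (as in the single-exponential case). The order of a sum is at most the max of the orders, so ρ ≤ 4. For the lower bound: on |z|=r choose arg z so that 4z^4 is real positive; then |e^{4z^4}| = e^{4r^4} while |e^{-1z^3}| ≤ e^{1r^3} = o(e^{4r^4}). So |f| ≥ e^{4r^4}(1 − o(1)) and ρ ≥ 4. Hence ρ = max(3, 4) = 4.
Therefore ρ = 4.

Order ρ = 4.


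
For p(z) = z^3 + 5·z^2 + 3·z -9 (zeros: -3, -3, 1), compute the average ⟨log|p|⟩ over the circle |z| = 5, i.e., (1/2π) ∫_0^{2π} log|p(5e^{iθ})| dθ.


Zeros: -3, -3, 1; r = 5.
Inside |z| < r: -3, -3, 1. Outside (|z| ≥ r): ∅.
p(0) = -9, so log|p(0)| = log(9) = 2.1972.
Apply Jensen: I(r) = log|p(0)| + Σ_k log(r/|z_k|), summed over zeros inside |z| < r.
  log(r/|z_k|) for z_k = -3: log(5/3) = 0.5108
  log(r/|z_k|) for z_k = -3: log(5/3) = 0.5108
  log(r/|z_k|) for z_k = 1: log(5/1) = 1.6094
Sum over inside zeros: 2.6311.
I(r) = log|p(0)| + (inside sum) = 2.1972 + 2.6311 = 4.8283.
Closed form (all zeros inside, monic): I(r) = n·log(r) = 3·log(5) = 4.8283. ✓

I(r) ≈ 4.8283.


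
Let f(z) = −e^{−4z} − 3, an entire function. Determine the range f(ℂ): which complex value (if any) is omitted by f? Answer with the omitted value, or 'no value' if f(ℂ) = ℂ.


Little Picard bounds the complement of f(ℂ) to at most one point.
e^{−4z} is never zero on ℂ, so -1·e^{−4z} takes every value in ℂ ∖ {0}. Adding -3 shifts the range to ℂ ∖ {-3}. Thus f omits exactly the value -3.

Omitted value: -3.


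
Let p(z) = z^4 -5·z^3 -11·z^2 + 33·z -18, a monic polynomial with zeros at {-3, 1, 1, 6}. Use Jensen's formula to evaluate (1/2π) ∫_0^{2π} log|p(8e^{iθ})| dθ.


Zeros: -3, 1, 1, 6; r = 8.
Inside |z| < r: -3, 1, 1, 6. Outside (|z| ≥ r): ∅.
p(0) = -18, so log|p(0)| = log(18) = 2.8904.
Apply Jensen: I(r) = log|p(0)| + Σ_k log(r/|z_k|), summed over zeros inside |z| < r.
  log(r/|z_k|) for z_k = -3: log(8/3) = 0.9808
  log(r/|z_k|) for z_k = 1: log(8/1) = 2.0794
  log(r/|z_k|) for z_k = 1: log(8/1) = 2.0794
  log(r/|z_k|) for z_k = 6: log(8/6) = 0.2877
Sum over inside zeros: 5.4274.
I(r) = log|p(0)| + (inside sum) = 2.8904 + 5.4274 = 8.3178.
Closed form (all zeros inside, monic): I(r) = n·log(r) = 4·log(8) = 8.3178. ✓

I(r) ≈ 8.3178.


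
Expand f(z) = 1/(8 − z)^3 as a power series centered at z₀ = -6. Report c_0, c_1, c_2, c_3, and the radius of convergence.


Let w = z − z₀, so z = z₀ + w.
Then 8 − z = 8 − (z₀ + w) = (8 − z₀) − w = 14 − w.
f(z) = 1/(14 − w)^3 = (1/(14)^3) · (1 − w/(14))^{−3}.
By the binomial series (1−u)^{−3} = Σ_{n≥0} C(n+2, 2) u^n for |u|<1, with u = w/(14):
  c_n = C(n+2, 2) / (14)^(n+3).
  c_0 = 1/(14)^3 = 1/2744.
  c_1 = 3/(14)^4 = 3/38416.
  c_2 = 6/(14)^5 = 3/268912.
  c_3 = 10/(14)^6 = 5/3764768.
The series is valid for |w/d| < 1, i.e. |z − z₀| < |d|.
Radius of convergence: R = |8 − z₀| = |14| = 14 (distance from z₀ to the singularity z = 8).

c_0 = 1/2744, c_1 = 3/38416, c_2 = 3/268912, c_3 = 5/3764768; R = 14.
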